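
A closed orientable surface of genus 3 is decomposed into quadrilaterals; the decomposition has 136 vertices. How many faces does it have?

140

χ = 2 − 2·3 = -4, and every face is a square so 4F = 2E.
V − E + F = -4 with E = 4F/2 gives 136 − (4/2 − 1)·F = -4, so F = 140 and E = 280.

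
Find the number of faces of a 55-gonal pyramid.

A pyramid on an n-gon base has one n-gon and n triangles: V = 55 + 1 = 56, E = 2·55 = 110, F = 55 + 1 = 56.

56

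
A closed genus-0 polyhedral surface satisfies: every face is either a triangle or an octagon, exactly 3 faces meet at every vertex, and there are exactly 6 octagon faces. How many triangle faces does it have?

Let x be the number of triangles; then F = 6 + x.
Edge–face incidences: 2E = 8·6 + 3·x = 48 + 3x.
Every vertex has degree 3, so 3V = 2E.
Euler: V − E + F = 2 ⇒ (2E)/3 − E + (6 + x) = 2.
Multiply by 6: 2·(2E) − 3·(2E) + 6·(6 + x) = 12, i.e. 36 + 6x − (48 + 3x) = 12.
Collecting terms: 3x − 12 = 12, so 3x = 24, so x = 8.
Then 2E = 48 + 3·8 = 72, so E = 36, V = 2E/3 = 24, F = 6 + 8 = 14.

8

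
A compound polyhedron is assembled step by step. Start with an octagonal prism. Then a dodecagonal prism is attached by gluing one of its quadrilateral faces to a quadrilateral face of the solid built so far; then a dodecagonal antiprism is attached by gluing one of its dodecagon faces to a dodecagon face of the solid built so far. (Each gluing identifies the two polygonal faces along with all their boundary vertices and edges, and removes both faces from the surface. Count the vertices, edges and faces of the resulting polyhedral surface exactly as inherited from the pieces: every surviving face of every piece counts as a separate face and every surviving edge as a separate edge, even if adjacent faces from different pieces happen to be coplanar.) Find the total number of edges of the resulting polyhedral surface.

92

An octagonal prism: V=16, E=24, F=10.
Attach a dodecagonal prism (V=24, E=36, F=14) along a 4-gon: merge 4 vertices and 4 edges, delete both glued faces → V=36, E=56, F=22.
Attach a dodecagonal antiprism (V=24, E=48, F=26) along a 12-gon: merge 12 vertices and 12 edges, delete both glued faces → V=48, E=92, F=46.
Check: V − E + F = 48 − 92 + 46 = 2.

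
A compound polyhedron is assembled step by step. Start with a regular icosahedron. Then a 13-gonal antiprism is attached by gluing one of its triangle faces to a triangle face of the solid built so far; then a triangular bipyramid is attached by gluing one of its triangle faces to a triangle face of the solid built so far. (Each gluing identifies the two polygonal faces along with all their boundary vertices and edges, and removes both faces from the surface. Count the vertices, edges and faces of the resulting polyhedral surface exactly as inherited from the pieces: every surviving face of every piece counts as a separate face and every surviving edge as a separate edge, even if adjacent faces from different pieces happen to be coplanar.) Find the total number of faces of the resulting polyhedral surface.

A regular icosahedron: V=12, E=30, F=20.
Attach a 13-gonal antiprism (V=26, E=52, F=28) along a 3-gon: merge 3 vertices and 3 edges, delete both glued faces → V=35, E=79, F=46.
Attach a triangular bipyramid (V=5, E=9, F=6) along a 3-gon: merge 3 vertices and 3 edges, delete both glued faces → V=37, E=85, F=50.
Check: V − E + F = 37 − 85 + 50 = 2.

50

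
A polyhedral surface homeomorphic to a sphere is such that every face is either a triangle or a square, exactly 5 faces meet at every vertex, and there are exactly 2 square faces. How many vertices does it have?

16

Let x be the number of triangles; then F = 2 + x.
Edge–face incidences: 2E = 4·2 + 3·x = 8 + 3x.
Every vertex has degree 5, so 5V = 2E.
Euler: V − E + F = 2 ⇒ (2E)/5 − E + (2 + x) = 2.
Multiply by 10: 2·(2E) − 5·(2E) + 10·(2 + x) = 20, i.e. 20 + 10x − 3·(8 + 3x) = 20.
Collecting terms: x − 4 = 20, so x = 24.
Then 2E = 8 + 3·24 = 80, so E = 40, V = 2E/5 = 16, F = 2 + 24 = 26.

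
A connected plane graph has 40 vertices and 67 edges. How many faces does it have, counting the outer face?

29

Euler's formula for a connected plane graph: V − E + F = 2, so F = 2 − 40 + 67 = 29.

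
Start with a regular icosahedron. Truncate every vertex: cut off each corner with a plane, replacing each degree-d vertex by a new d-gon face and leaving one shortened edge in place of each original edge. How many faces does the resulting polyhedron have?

32

The base solid has V = 12, E = 30, F = 20.
Truncation replaces each original edge-end by a new vertex, so V′ = 2E = 60.
Each original edge survives, and each old vertex of degree d contributes d new edges; summing degrees gives Σd = 2E, so E′ = E + 2E = 3E = 90.
Each original face survives and each original vertex becomes one new face: F′ = F + V = 32.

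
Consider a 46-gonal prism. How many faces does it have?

A prism on an n-gon has two n-gon bases and n rectangular sides: V = 2·46 = 92, E = 3·46 = 138, F = 46 + 2 = 48.

48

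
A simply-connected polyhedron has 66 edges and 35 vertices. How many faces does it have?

33

Here V − E + F = 2.
F = 2 − V + E = 2 − 35 + 66 = 33.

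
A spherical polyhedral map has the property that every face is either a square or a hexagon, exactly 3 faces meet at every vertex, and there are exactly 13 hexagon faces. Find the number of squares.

Let x be the number of squares; then F = 13 + x.
Edge–face incidences: 2E = 6·13 + 4·x = 78 + 4x.
Every vertex has degree 3, so 3V = 2E.
Euler: V − E + F = 2 ⇒ (2E)/3 − E + (13 + x) = 2.
Multiply by 6: 2·(2E) − 3·(2E) + 6·(13 + x) = 12, i.e. 78 + 6x − (78 + 4x) = 12.
Collecting terms: 2x = 12, so x = 6.
Then 2E = 78 + 4·6 = 102, so E = 51, V = 2E/3 = 34, F = 13 + 6 = 19.

6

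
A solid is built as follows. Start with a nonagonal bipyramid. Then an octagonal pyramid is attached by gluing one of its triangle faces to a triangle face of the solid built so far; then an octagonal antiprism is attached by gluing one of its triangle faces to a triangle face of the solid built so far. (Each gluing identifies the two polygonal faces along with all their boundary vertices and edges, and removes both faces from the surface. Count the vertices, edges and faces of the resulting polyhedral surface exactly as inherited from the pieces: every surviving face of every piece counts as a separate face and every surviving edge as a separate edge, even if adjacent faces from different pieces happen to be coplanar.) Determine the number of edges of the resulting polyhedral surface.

A nonagonal bipyramid: V=11, E=27, F=18.
Attach an octagonal pyramid (V=9, E=16, F=9) along a 3-gon: merge 3 vertices and 3 edges, delete both glued faces → V=17, E=40, F=25.
Attach an octagonal antiprism (V=16, E=32, F=18) along a 3-gon: merge 3 vertices and 3 edges, delete both glued faces → V=30, E=69, F=41.
Check: V − E + F = 30 − 69 + 41 = 2.

69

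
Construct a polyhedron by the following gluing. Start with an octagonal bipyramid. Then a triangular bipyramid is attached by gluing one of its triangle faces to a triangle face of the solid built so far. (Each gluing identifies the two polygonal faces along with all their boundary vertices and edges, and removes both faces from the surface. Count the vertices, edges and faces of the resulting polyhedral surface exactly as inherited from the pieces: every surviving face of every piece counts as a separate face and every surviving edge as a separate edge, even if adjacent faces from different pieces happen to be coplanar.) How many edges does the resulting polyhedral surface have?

30

An octagonal bipyramid: V=10, E=24, F=16.
Attach a triangular bipyramid (V=5, E=9, F=6) along a 3-gon: merge 3 vertices and 3 edges, delete both glued faces → V=12, E=30, F=20.
Check: V − E + F = 12 − 30 + 20 = 2.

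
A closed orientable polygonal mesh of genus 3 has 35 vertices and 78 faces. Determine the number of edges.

117

For a closed orientable surface of genus 3, χ = 2 − 2·3 = -4.
E = V + F − (-4) = 35 + 78 − (-4) = 117.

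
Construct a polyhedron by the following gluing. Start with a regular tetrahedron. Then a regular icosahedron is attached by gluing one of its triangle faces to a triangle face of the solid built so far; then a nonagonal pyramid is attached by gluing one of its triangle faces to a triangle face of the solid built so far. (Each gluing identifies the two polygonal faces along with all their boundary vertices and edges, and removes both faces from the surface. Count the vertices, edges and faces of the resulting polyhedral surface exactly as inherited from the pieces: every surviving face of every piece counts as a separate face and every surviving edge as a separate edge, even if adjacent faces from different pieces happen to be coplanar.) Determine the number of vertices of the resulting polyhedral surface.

20

A regular tetrahedron: V=4, E=6, F=4.
Attach a regular icosahedron (V=12, E=30, F=20) along a 3-gon: merge 3 vertices and 3 edges, delete both glued faces → V=13, E=33, F=22.
Attach a nonagonal pyramid (V=10, E=18, F=10) along a 3-gon: merge 3 vertices and 3 edges, delete both glued faces → V=20, E=48, F=30.
Check: V − E + F = 20 − 48 + 30 = 2.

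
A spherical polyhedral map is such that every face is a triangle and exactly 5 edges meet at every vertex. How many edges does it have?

Each face has 3 edges and each edge borders two faces, so 2E = 3F.
Each vertex has degree 5, so 5V = 2E and hence V = 3F/5.
Euler: V − E + F = 2 ⇒ (3F/5) − (3F/2) + F = 2.
Multiply by 10: (6 − 15 + 10)F = 20, i.e. 1F = 20.
So F = 20, E = 3·20/2 = 30, V = 3·20/5 = 12.

30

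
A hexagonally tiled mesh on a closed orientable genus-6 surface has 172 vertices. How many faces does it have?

91

χ = 2 − 2·6 = -10, and every face is a hexagon so 6F = 2E.
V − E + F = -10 with E = 6F/2 gives 172 − (6/2 − 1)·F = -10, so F = 91 and E = 273.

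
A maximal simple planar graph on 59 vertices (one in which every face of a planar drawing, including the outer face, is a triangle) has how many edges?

171

In a plane triangulation 3F = 2E and V − E + F = 2, so E = 3V − 6 = 3·59 − 6 = 171.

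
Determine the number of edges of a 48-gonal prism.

A prism on an n-gon has two n-gon bases and n rectangular sides: V = 2·48 = 96, E = 3·48 = 144, F = 48 + 2 = 50.

144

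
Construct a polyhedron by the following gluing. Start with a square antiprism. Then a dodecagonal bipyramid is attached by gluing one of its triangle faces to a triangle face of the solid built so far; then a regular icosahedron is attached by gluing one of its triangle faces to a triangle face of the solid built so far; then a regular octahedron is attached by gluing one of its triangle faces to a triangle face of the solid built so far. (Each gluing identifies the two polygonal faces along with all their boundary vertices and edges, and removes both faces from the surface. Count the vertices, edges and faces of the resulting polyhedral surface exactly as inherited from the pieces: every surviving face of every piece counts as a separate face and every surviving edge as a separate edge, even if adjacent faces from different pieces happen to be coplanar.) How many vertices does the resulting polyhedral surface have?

A square antiprism: V=8, E=16, F=10.
Attach a dodecagonal bipyramid (V=14, E=36, F=24) along a 3-gon: merge 3 vertices and 3 edges, delete both glued faces → V=19, E=49, F=32.
Attach a regular icosahedron (V=12, E=30, F=20) along a 3-gon: merge 3 vertices and 3 edges, delete both glued faces → V=28, E=76, F=50.
Attach a regular octahedron (V=6, E=12, F=8) along a 3-gon: merge 3 vertices and 3 edges, delete both glued faces → V=31, E=85, F=56.
Check: V − E + F = 31 − 85 + 56 = 2.

31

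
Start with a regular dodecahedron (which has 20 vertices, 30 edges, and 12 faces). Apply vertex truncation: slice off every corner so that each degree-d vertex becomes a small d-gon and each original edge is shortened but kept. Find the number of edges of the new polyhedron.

90

Truncation replaces each original edge-end by a new vertex, so V′ = 2E = 60.
Each original edge survives, and each old vertex of degree d contributes d new edges; summing degrees gives Σd = 2E, so E′ = E + 2E = 3E = 90.
Each original face survives and each original vertex becomes one new face: F′ = F + V = 32.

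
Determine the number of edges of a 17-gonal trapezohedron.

The n-trapezohedron (dual of the n-antiprism) has V = 2·17 + 2 = 36, E = 4·17 = 68, F = 2·17 = 34.

68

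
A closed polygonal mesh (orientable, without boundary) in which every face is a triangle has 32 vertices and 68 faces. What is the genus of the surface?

Every face is a triangle, so 2E = 3·68 = 204, giving E = 102.
χ = V − E + F = 32 − 102 + 68 = -2.
For a closed orientable surface χ = 2 − 2g, so g = (2 − (-2))/2 = 2.

2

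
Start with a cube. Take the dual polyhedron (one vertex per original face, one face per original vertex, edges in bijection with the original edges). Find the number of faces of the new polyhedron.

The base solid has V = 8, E = 12, F = 6.
The dual swaps V and F and preserves E: V′ = F = 6, E′ = E = 12, F′ = V = 8.

8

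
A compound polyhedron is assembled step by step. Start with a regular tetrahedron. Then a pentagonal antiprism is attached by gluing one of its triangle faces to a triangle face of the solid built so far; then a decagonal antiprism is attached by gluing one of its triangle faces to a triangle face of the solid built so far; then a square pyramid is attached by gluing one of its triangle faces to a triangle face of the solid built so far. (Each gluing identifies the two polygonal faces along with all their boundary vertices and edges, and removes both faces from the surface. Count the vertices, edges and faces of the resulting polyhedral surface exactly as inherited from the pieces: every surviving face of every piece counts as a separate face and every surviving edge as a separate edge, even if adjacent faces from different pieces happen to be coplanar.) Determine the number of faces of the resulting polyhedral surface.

37

A regular tetrahedron: V=4, E=6, F=4.
Attach a pentagonal antiprism (V=10, E=20, F=12) along a 3-gon: merge 3 vertices and 3 edges, delete both glued faces → V=11, E=23, F=14.
Attach a decagonal antiprism (V=20, E=40, F=22) along a 3-gon: merge 3 vertices and 3 edges, delete both glued faces → V=28, E=60, F=34.
Attach a square pyramid (V=5, E=8, F=5) along a 3-gon: merge 3 vertices and 3 edges, delete both glued faces → V=30, E=65, F=37.
Check: V − E + F = 30 − 65 + 37 = 2.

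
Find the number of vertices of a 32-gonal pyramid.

A pyramid on an n-gon base has one n-gon and n triangles: V = 32 + 1 = 33, E = 2·32 = 64, F = 32 + 1 = 33.

33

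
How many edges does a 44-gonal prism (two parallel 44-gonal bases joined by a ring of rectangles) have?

A prism on an n-gon has two n-gon bases and n rectangular sides: V = 2·44 = 88, E = 3·44 = 132, F = 44 + 2 = 46.
Check: V − E + F = 88 − 132 + 46 = 2.

132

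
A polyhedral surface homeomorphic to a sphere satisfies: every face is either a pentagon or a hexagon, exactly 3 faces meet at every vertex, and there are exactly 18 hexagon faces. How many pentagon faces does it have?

Let x be the number of pentagons; then F = 18 + x.
Edge–face incidences: 2E = 6·18 + 5·x = 108 + 5x.
Every vertex has degree 3, so 3V = 2E.
Euler: V − E + F = 2 ⇒ (2E)/3 − E + (18 + x) = 2.
Multiply by 6: 2·(2E) − 3·(2E) + 6·(18 + x) = 12, i.e. 108 + 6x − (108 + 5x) = 12.
Collecting terms: x = 12.
Then 2E = 108 + 5·12 = 168, so E = 84, V = 2E/3 = 56, F = 18 + 12 = 30.

12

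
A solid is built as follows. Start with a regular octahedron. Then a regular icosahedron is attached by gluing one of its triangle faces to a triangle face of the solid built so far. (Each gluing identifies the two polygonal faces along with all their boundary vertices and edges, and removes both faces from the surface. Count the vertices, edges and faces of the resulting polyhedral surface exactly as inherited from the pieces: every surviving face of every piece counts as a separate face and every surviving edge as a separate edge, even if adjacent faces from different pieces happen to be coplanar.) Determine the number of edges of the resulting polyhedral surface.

A regular octahedron: V=6, E=12, F=8.
Attach a regular icosahedron (V=12, E=30, F=20) along a 3-gon: merge 3 vertices and 3 edges, delete both glued faces → V=15, E=39, F=26.
Check: V − E + F = 15 − 39 + 26 = 2.

39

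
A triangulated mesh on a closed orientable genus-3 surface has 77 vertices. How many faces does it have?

162

χ = 2 − 2·3 = -4, and every face is a triangle so 3F = 2E.
V − E + F = -4 with E = 3F/2 gives 77 − (3/2 − 1)·F = -4, so F = 162 and E = 243.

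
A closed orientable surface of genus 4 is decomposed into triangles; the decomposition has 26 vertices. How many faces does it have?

64

χ = 2 − 2·4 = -6, and every face is a triangle so 3F = 2E.
V − E + F = -6 with E = 3F/2 gives 26 − (3/2 − 1)·F = -6, so F = 64 and E = 96.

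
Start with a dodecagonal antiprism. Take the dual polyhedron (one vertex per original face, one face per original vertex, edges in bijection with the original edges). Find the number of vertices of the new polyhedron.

The base solid has V = 24, E = 48, F = 26.
The dual swaps V and F and preserves E: V′ = F = 26, E′ = E = 48, F′ = V = 24.

26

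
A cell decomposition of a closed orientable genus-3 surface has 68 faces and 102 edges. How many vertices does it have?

For a closed orientable surface of genus 3, χ = 2 − 2·3 = -4.
V = -4 + E − F = -4 + 102 − 68 = 30.

30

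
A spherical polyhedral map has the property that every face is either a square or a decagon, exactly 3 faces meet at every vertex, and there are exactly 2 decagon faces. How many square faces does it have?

10

Let x be the number of squares; then F = 2 + x.
Edge–face incidences: 2E = 10·2 + 4·x = 20 + 4x.
Every vertex has degree 3, so 3V = 2E.
Euler: V − E + F = 2 ⇒ (2E)/3 − E + (2 + x) = 2.
Multiply by 6: 2·(2E) − 3·(2E) + 6·(2 + x) = 12, i.e. 12 + 6x − (20 + 4x) = 12.
Collecting terms: 2x − 8 = 12, so 2x = 20, so x = 10.
Then 2E = 20 + 4·10 = 60, so E = 30, V = 2E/3 = 20, F = 2 + 10 = 12.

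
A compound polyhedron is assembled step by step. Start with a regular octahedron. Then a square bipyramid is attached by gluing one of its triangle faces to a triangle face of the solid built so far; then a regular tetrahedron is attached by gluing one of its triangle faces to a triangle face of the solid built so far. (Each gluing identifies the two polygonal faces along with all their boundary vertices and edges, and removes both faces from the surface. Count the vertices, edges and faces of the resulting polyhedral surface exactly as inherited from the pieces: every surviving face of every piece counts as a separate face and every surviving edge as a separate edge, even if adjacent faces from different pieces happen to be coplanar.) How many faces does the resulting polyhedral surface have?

A regular octahedron: V=6, E=12, F=8.
Attach a square bipyramid (V=6, E=12, F=8) along a 3-gon: merge 3 vertices and 3 edges, delete both glued faces → V=9, E=21, F=14.
Attach a regular tetrahedron (V=4, E=6, F=4) along a 3-gon: merge 3 vertices and 3 edges, delete both glued faces → V=10, E=24, F=16.
Check: V − E + F = 10 − 24 + 16 = 2.

16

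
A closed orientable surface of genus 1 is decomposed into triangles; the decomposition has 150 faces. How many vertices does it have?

χ = 2 − 2·1 = 0, and every face is a triangle so 3F = 2E.
E = 3·150/2 = 225. Then V = 0 + E − F = 0 + 225 − 150 = 75.

75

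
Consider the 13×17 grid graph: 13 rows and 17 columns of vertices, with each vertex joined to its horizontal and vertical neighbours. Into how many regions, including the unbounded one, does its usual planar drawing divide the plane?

The grid has V = 13·17 = 221 vertices and E = 13·16 + 17·12 = 412 edges.
F = 2 − V + E = 2 − 221 + 412 = 193.

193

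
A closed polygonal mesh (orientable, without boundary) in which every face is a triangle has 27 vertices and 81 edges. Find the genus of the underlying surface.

Every face is a triangle and each edge borders two faces, so 3F = 2·81, giving F = 54.
χ = V − E + F = 27 − 81 + 54 = 0.
For a closed orientable surface χ = 2 − 2g, so g = (2 − (0))/2 = 1.

1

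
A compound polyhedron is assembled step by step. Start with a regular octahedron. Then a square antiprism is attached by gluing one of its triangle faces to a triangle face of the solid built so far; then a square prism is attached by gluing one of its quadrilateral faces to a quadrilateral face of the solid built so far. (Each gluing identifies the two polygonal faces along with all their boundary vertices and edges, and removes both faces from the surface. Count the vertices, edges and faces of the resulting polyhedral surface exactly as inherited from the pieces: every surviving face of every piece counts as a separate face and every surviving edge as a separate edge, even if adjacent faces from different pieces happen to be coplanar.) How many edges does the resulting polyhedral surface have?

A regular octahedron: V=6, E=12, F=8.
Attach a square antiprism (V=8, E=16, F=10) along a 3-gon: merge 3 vertices and 3 edges, delete both glued faces → V=11, E=25, F=16.
Attach a square prism (V=8, E=12, F=6) along a 4-gon: merge 4 vertices and 4 edges, delete both glued faces → V=15, E=33, F=20.
Check: V − E + F = 15 − 33 + 20 = 2.

33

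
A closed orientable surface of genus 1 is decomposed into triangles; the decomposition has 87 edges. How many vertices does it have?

χ = 2 − 2·1 = 0, and every face is a triangle so 3F = 2E.
F = 2E/3 = 58. Then V = 0 + E − F = 0 + 87 − 58 = 29.

29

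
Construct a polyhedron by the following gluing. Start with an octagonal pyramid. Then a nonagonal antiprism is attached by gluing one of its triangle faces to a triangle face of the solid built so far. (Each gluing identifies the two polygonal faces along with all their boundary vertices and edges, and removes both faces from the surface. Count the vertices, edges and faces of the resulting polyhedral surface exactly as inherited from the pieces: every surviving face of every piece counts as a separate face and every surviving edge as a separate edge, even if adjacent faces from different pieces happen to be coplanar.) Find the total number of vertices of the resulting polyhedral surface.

24

An octagonal pyramid: V=9, E=16, F=9.
Attach a nonagonal antiprism (V=18, E=36, F=20) along a 3-gon: merge 3 vertices and 3 edges, delete both glued faces → V=24, E=49, F=27.
Check: V − E + F = 24 − 49 + 27 = 2.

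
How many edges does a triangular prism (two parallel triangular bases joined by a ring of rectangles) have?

A prism on an n-gon has two n-gon bases and n rectangular sides: V = 2·3 = 6, E = 3·3 = 9, F = 3 + 2 = 5.
Check: V − E + F = 6 − 9 + 5 = 2.

9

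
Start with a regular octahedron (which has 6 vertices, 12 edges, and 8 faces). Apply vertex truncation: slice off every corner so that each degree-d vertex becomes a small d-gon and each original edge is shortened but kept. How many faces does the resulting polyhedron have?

14

Truncation replaces each original edge-end by a new vertex, so V′ = 2E = 24.
Each original edge survives, and each old vertex of degree d contributes d new edges; summing degrees gives Σd = 2E, so E′ = E + 2E = 3E = 36.
Each original face survives and each original vertex becomes one new face: F′ = F + V = 14.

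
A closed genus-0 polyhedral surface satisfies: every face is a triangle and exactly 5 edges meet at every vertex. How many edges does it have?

30

Each face has 3 edges and each edge borders two faces, so 2E = 3F.
Each vertex has degree 5, so 5V = 2E and hence V = 3F/5.
Euler: V − E + F = 2 ⇒ (3F/5) − (3F/2) + F = 2.
Multiply by 10: (6 − 15 + 10)F = 20, i.e. 1F = 20.
So F = 20, E = 3·20/2 = 30, V = 3·20/5 = 12.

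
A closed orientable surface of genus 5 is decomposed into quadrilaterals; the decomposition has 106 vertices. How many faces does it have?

114

χ = 2 − 2·5 = -8, and every face is a square so 4F = 2E.
V − E + F = -8 with E = 4F/2 gives 106 − (4/2 − 1)·F = -8, so F = 114 and E = 228.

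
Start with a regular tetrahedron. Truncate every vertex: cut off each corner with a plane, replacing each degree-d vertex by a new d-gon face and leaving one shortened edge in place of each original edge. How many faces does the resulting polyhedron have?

The base solid has V = 4, E = 6, F = 4.
Truncation replaces each original edge-end by a new vertex, so V′ = 2E = 12.
Each original edge survives, and each old vertex of degree d contributes d new edges; summing degrees gives Σd = 2E, so E′ = E + 2E = 3E = 18.
Each original face survives and each original vertex becomes one new face: F′ = F + V = 8.

8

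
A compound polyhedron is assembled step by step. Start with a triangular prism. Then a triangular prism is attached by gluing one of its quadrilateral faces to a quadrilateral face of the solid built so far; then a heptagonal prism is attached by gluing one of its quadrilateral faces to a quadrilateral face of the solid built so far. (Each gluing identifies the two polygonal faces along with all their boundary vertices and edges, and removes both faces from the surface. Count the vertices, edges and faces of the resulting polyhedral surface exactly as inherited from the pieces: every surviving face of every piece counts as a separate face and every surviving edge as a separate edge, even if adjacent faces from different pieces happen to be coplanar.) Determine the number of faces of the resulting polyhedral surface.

A triangular prism: V=6, E=9, F=5.
Attach a triangular prism (V=6, E=9, F=5) along a 4-gon: merge 4 vertices and 4 edges, delete both glued faces → V=8, E=14, F=8.
Attach a heptagonal prism (V=14, E=21, F=9) along a 4-gon: merge 4 vertices and 4 edges, delete both glued faces → V=18, E=31, F=15.
Check: V − E + F = 18 − 31 + 15 = 2.

15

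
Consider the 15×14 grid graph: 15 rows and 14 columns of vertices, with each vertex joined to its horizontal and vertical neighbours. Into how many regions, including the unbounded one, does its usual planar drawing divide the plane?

The grid has V = 15·14 = 210 vertices and E = 15·13 + 14·14 = 391 edges.
F = 2 − V + E = 2 − 210 + 391 = 183.

183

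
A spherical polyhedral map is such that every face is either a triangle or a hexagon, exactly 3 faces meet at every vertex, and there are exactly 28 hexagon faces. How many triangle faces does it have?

Let x be the number of triangles; then F = 28 + x.
Edge–face incidences: 2E = 6·28 + 3·x = 168 + 3x.
Every vertex has degree 3, so 3V = 2E.
Euler: V − E + F = 2 ⇒ (2E)/3 − E + (28 + x) = 2.
Multiply by 6: 2·(2E) − 3·(2E) + 6·(28 + x) = 12, i.e. 168 + 6x − (168 + 3x) = 12.
Collecting terms: 3x = 12, so x = 4.
Then 2E = 168 + 3·4 = 180, so E = 90, V = 2E/3 = 60, F = 28 + 4 = 32.

4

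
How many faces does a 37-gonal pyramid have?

38

A pyramid on an n-gon base has one n-gon and n triangles: V = 37 + 1 = 38, E = 2·37 = 74, F = 37 + 1 = 38.
Check: V − E + F = 38 − 74 + 38 = 2.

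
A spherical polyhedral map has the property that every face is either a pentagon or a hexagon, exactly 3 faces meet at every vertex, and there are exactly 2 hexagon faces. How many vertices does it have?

24

Let x be the number of pentagons; then F = 2 + x.
Edge–face incidences: 2E = 6·2 + 5·x = 12 + 5x.
Every vertex has degree 3, so 3V = 2E.
Euler: V − E + F = 2 ⇒ (2E)/3 − E + (2 + x) = 2.
Multiply by 6: 2·(2E) − 3·(2E) + 6·(2 + x) = 12, i.e. 12 + 6x − (12 + 5x) = 12.
Collecting terms: x = 12.
Then 2E = 12 + 5·12 = 72, so E = 36, V = 2E/3 = 24, F = 2 + 12 = 14.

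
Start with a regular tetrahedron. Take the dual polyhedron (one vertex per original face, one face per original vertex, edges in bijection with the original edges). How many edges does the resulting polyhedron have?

6

The base solid has V = 4, E = 6, F = 4.
The dual swaps V and F and preserves E: V′ = F = 4, E′ = E = 6, F′ = V = 4.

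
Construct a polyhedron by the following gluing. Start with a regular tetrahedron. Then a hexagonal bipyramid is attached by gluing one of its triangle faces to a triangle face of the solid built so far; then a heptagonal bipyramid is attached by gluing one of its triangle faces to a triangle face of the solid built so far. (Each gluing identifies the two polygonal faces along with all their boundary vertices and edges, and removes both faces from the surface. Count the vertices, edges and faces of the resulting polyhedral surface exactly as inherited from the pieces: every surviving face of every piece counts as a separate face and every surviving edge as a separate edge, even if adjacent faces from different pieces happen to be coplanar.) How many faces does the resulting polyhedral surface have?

A regular tetrahedron: V=4, E=6, F=4.
Attach a hexagonal bipyramid (V=8, E=18, F=12) along a 3-gon: merge 3 vertices and 3 edges, delete both glued faces → V=9, E=21, F=14.
Attach a heptagonal bipyramid (V=9, E=21, F=14) along a 3-gon: merge 3 vertices and 3 edges, delete both glued faces → V=15, E=39, F=26.
Check: V − E + F = 15 − 39 + 26 = 2.

26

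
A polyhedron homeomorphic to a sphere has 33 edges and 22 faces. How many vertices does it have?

Here V − E + F = 2.
V = 2 + E − F = 2 + 33 − 22 = 13.

13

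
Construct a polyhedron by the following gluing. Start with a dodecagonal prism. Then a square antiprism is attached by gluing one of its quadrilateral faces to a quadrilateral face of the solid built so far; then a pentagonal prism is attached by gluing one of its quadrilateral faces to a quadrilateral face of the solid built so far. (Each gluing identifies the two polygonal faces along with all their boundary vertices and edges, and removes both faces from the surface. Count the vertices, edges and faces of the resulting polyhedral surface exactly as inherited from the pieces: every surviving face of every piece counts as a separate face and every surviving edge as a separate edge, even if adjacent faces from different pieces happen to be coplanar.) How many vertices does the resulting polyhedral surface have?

34

A dodecagonal prism: V=24, E=36, F=14.
Attach a square antiprism (V=8, E=16, F=10) along a 4-gon: merge 4 vertices and 4 edges, delete both glued faces → V=28, E=48, F=22.
Attach a pentagonal prism (V=10, E=15, F=7) along a 4-gon: merge 4 vertices and 4 edges, delete both glued faces → V=34, E=59, F=27.
Check: V − E + F = 34 − 59 + 27 = 2.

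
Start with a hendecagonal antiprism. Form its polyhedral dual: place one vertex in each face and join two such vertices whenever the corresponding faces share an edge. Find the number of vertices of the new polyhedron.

The base solid has V = 22, E = 44, F = 24.
The dual swaps V and F and preserves E: V′ = F = 24, E′ = E = 44, F′ = V = 22.

24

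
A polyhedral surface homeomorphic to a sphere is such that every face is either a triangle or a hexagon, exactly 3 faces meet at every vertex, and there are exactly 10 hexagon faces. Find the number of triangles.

4

Let x be the number of triangles; then F = 10 + x.
Edge–face incidences: 2E = 6·10 + 3·x = 60 + 3x.
Every vertex has degree 3, so 3V = 2E.
Euler: V − E + F = 2 ⇒ (2E)/3 − E + (10 + x) = 2.
Multiply by 6: 2·(2E) − 3·(2E) + 6·(10 + x) = 12, i.e. 60 + 6x − (60 + 3x) = 12.
Collecting terms: 3x = 12, so x = 4.
Then 2E = 60 + 3·4 = 72, so E = 36, V = 2E/3 = 24, F = 10 + 4 = 14.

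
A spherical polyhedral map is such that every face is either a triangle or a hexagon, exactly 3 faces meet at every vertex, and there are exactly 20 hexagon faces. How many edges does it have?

66

Let x be the number of triangles; then F = 20 + x.
Edge–face incidences: 2E = 6·20 + 3·x = 120 + 3x.
Every vertex has degree 3, so 3V = 2E.
Euler: V − E + F = 2 ⇒ (2E)/3 − E + (20 + x) = 2.
Multiply by 6: 2·(2E) − 3·(2E) + 6·(20 + x) = 12, i.e. 120 + 6x − (120 + 3x) = 12.
Collecting terms: 3x = 12, so x = 4.
Then 2E = 120 + 3·4 = 132, so E = 66, V = 2E/3 = 44, F = 20 + 4 = 24.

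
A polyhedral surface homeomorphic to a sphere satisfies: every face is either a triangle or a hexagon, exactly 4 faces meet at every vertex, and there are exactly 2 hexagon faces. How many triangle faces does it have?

12

Let x be the number of triangles; then F = 2 + x.
Edge–face incidences: 2E = 6·2 + 3·x = 12 + 3x.
Every vertex has degree 4, so 4V = 2E.
Euler: V − E + F = 2 ⇒ (2E)/4 − E + (2 + x) = 2.
Multiply by 8: 2·(2E) − 4·(2E) + 8·(2 + x) = 16, i.e. 16 + 8x − 2·(12 + 3x) = 16.
Collecting terms: 2x − 8 = 16, so 2x = 24, so x = 12.
Then 2E = 12 + 3·12 = 48, so E = 24, V = 2E/4 = 12, F = 2 + 12 = 14.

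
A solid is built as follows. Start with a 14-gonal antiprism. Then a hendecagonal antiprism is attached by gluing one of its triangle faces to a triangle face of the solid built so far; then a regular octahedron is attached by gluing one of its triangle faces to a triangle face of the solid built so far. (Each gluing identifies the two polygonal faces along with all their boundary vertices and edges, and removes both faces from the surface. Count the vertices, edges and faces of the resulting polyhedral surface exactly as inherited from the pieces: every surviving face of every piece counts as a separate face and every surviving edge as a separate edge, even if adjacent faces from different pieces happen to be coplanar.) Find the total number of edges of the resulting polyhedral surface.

A 14-gonal antiprism: V=28, E=56, F=30.
Attach a hendecagonal antiprism (V=22, E=44, F=24) along a 3-gon: merge 3 vertices and 3 edges, delete both glued faces → V=47, E=97, F=52.
Attach a regular octahedron (V=6, E=12, F=8) along a 3-gon: merge 3 vertices and 3 edges, delete both glued faces → V=50, E=106, F=58.
Check: V − E + F = 50 − 106 + 58 = 2.

106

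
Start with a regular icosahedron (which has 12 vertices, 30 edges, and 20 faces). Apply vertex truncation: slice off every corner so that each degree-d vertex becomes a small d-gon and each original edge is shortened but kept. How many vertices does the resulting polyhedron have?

Truncation replaces each original edge-end by a new vertex, so V′ = 2E = 60.
Each original edge survives, and each old vertex of degree d contributes d new edges; summing degrees gives Σd = 2E, so E′ = E + 2E = 3E = 90.
Each original face survives and each original vertex becomes one new face: F′ = F + V = 32.

60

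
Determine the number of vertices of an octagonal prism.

16

A prism on an n-gon has two n-gon bases and n rectangular sides: V = 2·8 = 16, E = 3·8 = 24, F = 8 + 2 = 10.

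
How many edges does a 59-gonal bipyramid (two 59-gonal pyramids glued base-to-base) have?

A bipyramid over an n-gon has 2n triangular faces and n + 2 vertices: V = 59 + 2 = 61, E = 3·59 = 177, F = 2·59 = 118.
Check: V − E + F = 61 − 177 + 118 = 2.

177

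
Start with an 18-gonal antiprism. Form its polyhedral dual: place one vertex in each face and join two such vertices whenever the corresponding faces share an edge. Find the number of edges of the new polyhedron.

The base solid has V = 36, E = 72, F = 38.
The dual swaps V and F and preserves E: V′ = F = 38, E′ = E = 72, F′ = V = 36.

72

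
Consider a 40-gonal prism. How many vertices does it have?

A prism on an n-gon has two n-gon bases and n rectangular sides: V = 2·40 = 80, E = 3·40 = 120, F = 40 + 2 = 42.
Check: V − E + F = 80 − 120 + 42 = 2.

80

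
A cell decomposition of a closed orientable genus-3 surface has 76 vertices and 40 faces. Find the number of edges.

For a closed orientable surface of genus 3, χ = 2 − 2·3 = -4.
E = V + F − (-4) = 76 + 40 − (-4) = 120.

120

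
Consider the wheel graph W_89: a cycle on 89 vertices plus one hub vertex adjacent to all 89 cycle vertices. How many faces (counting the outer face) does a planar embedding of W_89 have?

90

W_89 has V = 89 + 1 = 90 vertices and E = 2·89 = 178 edges.
By Euler's formula F = 2 − V + E = 2 − 90 + 178 = 90.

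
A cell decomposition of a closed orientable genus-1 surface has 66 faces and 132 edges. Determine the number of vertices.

For a closed orientable surface of genus 1, χ = 2 − 2·1 = 0.
V = 0 + E − F = 0 + 132 − 66 = 66.

66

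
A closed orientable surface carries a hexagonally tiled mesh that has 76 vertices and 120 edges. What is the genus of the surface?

Every face is a hexagon and each edge borders two faces, so 6F = 2·120, giving F = 40.
χ = V − E + F = 76 − 120 + 40 = -4.
For a closed orientable surface χ = 2 − 2g, so g = (2 − (-4))/2 = 3.

3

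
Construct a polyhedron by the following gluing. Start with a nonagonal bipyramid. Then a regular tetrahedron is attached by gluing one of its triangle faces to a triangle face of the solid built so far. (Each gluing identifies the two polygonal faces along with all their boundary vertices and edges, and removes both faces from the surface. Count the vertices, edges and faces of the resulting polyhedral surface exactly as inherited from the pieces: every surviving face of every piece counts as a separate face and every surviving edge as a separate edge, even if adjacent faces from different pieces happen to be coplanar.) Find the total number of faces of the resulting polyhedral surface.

20

A nonagonal bipyramid: V=11, E=27, F=18.
Attach a regular tetrahedron (V=4, E=6, F=4) along a 3-gon: merge 3 vertices and 3 edges, delete both glued faces → V=12, E=30, F=20.
Check: V − E + F = 12 − 30 + 20 = 2.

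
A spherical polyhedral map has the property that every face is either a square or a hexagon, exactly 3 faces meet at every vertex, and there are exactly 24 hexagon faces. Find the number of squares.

Let x be the number of squares; then F = 24 + x.
Edge–face incidences: 2E = 6·24 + 4·x = 144 + 4x.
Every vertex has degree 3, so 3V = 2E.
Euler: V − E + F = 2 ⇒ (2E)/3 − E + (24 + x) = 2.
Multiply by 6: 2·(2E) − 3·(2E) + 6·(24 + x) = 12, i.e. 144 + 6x − (144 + 4x) = 12.
Collecting terms: 2x = 12, so x = 6.
Then 2E = 144 + 4·6 = 168, so E = 84, V = 2E/3 = 56, F = 24 + 6 = 30.

6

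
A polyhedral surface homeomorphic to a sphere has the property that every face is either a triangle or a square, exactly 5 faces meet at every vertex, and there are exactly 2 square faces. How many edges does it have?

Let x be the number of triangles; then F = 2 + x.
Edge–face incidences: 2E = 4·2 + 3·x = 8 + 3x.
Every vertex has degree 5, so 5V = 2E.
Euler: V − E + F = 2 ⇒ (2E)/5 − E + (2 + x) = 2.
Multiply by 10: 2·(2E) − 5·(2E) + 10·(2 + x) = 20, i.e. 20 + 10x − 3·(8 + 3x) = 20.
Collecting terms: x − 4 = 20, so x = 24.
Then 2E = 8 + 3·24 = 80, so E = 40, V = 2E/5 = 16, F = 2 + 24 = 26.

40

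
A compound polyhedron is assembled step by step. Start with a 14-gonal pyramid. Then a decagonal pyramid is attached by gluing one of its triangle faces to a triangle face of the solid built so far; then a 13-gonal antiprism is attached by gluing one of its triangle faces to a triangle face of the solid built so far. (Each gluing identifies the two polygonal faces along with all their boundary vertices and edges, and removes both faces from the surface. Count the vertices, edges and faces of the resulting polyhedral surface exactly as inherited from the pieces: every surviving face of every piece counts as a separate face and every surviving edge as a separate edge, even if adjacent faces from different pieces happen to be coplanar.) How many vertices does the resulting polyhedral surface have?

A 14-gonal pyramid: V=15, E=28, F=15.
Attach a decagonal pyramid (V=11, E=20, F=11) along a 3-gon: merge 3 vertices and 3 edges, delete both glued faces → V=23, E=45, F=24.
Attach a 13-gonal antiprism (V=26, E=52, F=28) along a 3-gon: merge 3 vertices and 3 edges, delete both glued faces → V=46, E=94, F=50.
Check: V − E + F = 46 − 94 + 50 = 2.

46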